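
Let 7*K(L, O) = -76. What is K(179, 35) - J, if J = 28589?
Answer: -200199/7 ≈ -28600.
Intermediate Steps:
K(L, O) = -76/7 (K(L, O) = (⅐)*(-76) = -76/7)
K(179, 35) - J = -76/7 - 1*28589 = -76/7 - 28589 = -200199/7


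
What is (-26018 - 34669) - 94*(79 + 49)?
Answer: -72719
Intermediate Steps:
(-26018 - 34669) - 94*(79 + 49) = -60687 - 94*128 = -60687 - 12032 = -72719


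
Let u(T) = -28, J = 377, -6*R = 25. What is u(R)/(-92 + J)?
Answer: -28/285 ≈ -0.098246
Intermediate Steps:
R = -25/6 (R = -⅙*25 = -25/6 ≈ -4.1667)
u(R)/(-92 + J) = -28/(-92 + 377) = -28/285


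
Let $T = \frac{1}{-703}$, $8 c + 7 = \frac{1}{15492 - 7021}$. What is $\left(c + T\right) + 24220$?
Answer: $\frac{144227617753}{5955113} \approx 24219.0$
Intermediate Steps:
$c = - \frac{7412}{8471}$ ($c = - \frac{7}{8} + \frac{1}{8 \left(15492 - 7021\right)} = - \frac{7}{8} + \frac{1}{8 \cdot 8471} = - \frac{7}{8} + \frac{1}{8} \cdot \frac{1}{8471} = - \frac{7}{8} + \frac{1}{67768} = - \frac{7412}{8471} \approx -0.87498$)
$T = - \frac{1}{703} \approx -0.0014225$
$\left(c + T\right) + 24220 = \left(- \frac{7412}{8471} - \frac{1}{703}\right) + 24220 = - \frac{5219107}{5955113} + 24220 = \frac{144227617753}{5955113}$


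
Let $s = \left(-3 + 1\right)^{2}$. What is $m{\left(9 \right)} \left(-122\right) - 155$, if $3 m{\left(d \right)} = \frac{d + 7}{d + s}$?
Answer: $- \frac{7997}{39} \approx -205.05$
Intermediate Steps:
$s = 4$ ($s = \left(-2\right)^{2} = 4$)
$m{\left(d \right)} = \frac{7 + d}{3 \left(4 + d\right)}$ ($m{\left(d \right)} = \frac{\left(d + 7\right) \frac{1}{d + 4}}{3} = \frac{\left(7 + d\right) \frac{1}{4 + d}}{3} = \frac{\frac{1}{4 + d} \left(7 + d\right)}{3} = \frac{7 + d}{3 \left(4 + d\right)}$)
$m{\left(9 \right)} \left(-122\right) - 155 = \frac{7 + 9}{3 \left(4 + 9\right)} \left(-122\right) - 155 = \frac{1}{3} \cdot \frac{1}{13} \cdot 16 \left(-122\right) - 155 = \frac{16}{39} \left(-122\right) - 155 = - \frac{1952}{39} - 155 = - \frac{7997}{39}$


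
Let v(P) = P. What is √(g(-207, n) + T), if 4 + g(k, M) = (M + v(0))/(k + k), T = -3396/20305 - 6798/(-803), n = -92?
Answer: 2*√22348193894105/4446795 ≈ 2.1262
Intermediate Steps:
T = 12300582/1482265 (T = -3396*1/20305 - 6798*(-1/803) = -3396/20305 + 618/73 = 12300582/1482265 ≈ 8.2985)
g(k, M) = -4 + M/(2*k) (g(k, M) = -4 + (M + 0)/(k + k) = -4 + M/((2*k)) = -4 + M*(1/(2*k)) = -4 + M/(2*k))
√(g(-207, n) + T) = √((-4 + (½)*(-92)/(-207)) + 12300582/1482265) = √((-4 + (½)*(-92)*(-1/207)) + 12300582/1482265) = √((-4 + 2/9) + 12300582/1482265) = √(-34/9 + 12300582/1482265) = √(60308228/13340385) = 2*√22348193894105/4446795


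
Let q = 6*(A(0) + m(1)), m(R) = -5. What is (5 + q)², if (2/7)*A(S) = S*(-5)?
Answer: 625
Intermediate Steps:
A(S) = -35*S/2 (A(S) = 7*(S*(-5))/2 = 7*(-5*S)/2 = -35*S/2)
q = -30 (q = 6*(-35/2*0 - 5) = 6*(0 - 5) = 6*(-5) = -30)
(5 + q)² = (5 - 30)² = (-25)² = 625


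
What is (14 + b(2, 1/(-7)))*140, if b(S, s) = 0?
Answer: 1960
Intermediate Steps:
(14 + b(2, 1/(-7)))*140 = (14 + 0)*140 = 14*140 = 1960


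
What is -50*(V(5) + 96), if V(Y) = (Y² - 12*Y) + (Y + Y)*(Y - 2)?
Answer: -4550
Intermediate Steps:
V(Y) = Y² - 12*Y + 2*Y*(-2 + Y) (V(Y) = (Y² - 12*Y) + (2*Y)*(-2 + Y) = (Y² - 12*Y) + 2*Y*(-2 + Y) = Y² - 12*Y + 2*Y*(-2 + Y))
-50*(V(5) + 96) = -50*(5*(-16 + 3*5) + 96) = -50*(5*(-16 + 15) + 96) = -50*(5*(-1) + 96) = -50*(-5 + 96) = -50*91 = -25*182 = -4550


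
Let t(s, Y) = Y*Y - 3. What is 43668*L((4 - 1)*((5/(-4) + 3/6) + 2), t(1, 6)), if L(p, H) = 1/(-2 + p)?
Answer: 174672/7 ≈ 24953.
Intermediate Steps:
t(s, Y) = -3 + Y**2 (t(s, Y) = Y**2 - 3 = -3 + Y**2)
43668*L((4 - 1)*((5/(-4) + 3/6) + 2), t(1, 6)) = 43668/(-2 + (4 - 1)*((5/(-4) + 3/6) + 2)) = 43668/(-2 + 3*((5*(-1/4) + 3*(1/6)) + 2)) = 43668/(-2 + 3*((-5/4 + 1/2) + 2)) = 43668/(-2 + 3*(-3/4 + 2)) = 43668/(-2 + 3*(5/4)) = 43668/(-2 + 15/4) = 43668/(7/4) = 43668*(4/7) = 174672/7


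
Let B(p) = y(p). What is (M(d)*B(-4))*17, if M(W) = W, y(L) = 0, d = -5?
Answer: 0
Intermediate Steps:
B(p) = 0
(M(d)*B(-4))*17 = -5*0*17 = 0*17 = 0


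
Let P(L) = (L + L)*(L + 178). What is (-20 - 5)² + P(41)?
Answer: 18583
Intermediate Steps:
P(L) = 2*L*(178 + L) (P(L) = (2*L)*(178 + L) = 2*L*(178 + L))
(-20 - 5)² + P(41) = (-20 - 5)² + 2*41*(178 + 41) = (-25)² + 2*41*219 = 625 + 17958 = 18583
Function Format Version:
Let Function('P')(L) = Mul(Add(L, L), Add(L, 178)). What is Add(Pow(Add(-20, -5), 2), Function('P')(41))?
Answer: 18583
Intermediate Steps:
Function('P')(L) = Mul(2, L, Add(178, L)) (Function('P')(L) = Mul(Mul(2, L), Add(178, L)) = Mul(2, L, Add(178, L)))
Add(Pow(Add(-20, -5), 2), Function('P')(41)) = Add(Pow(Add(-20, -5), 2), Mul(2, 41, Add(178, 41))) = Add(Pow(-25, 2), Mul(2, 41, 219)) = Add(625, 17958) = 18583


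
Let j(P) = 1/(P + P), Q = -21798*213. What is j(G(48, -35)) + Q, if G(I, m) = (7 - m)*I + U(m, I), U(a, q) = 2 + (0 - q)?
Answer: -18293317559/3940 ≈ -4.6430e+6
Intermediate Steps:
U(a, q) = 2 - q
G(I, m) = 2 - I + I*(7 - m) (G(I, m) = (7 - m)*I + (2 - I) = I*(7 - m) + (2 - I) = 2 - I + I*(7 - m))
Q = -4642974
j(P) = 1/(2*P)
j(G(48, -35)) + Q = 1/(2*(2 + 6*48 - 1*48*(-35))) - 4642974 = 1/(2*(2 + 288 + 1680)) - 4642974 = (1/2)/1970 - 4642974 = (1/2)*(1/1970) - 4642974 = 1/3940 - 4642974 = -18293317559/3940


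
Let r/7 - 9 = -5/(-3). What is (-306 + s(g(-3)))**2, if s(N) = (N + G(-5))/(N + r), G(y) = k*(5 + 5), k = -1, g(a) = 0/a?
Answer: 1175598369/12544 ≈ 93718.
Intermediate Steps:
g(a) = 0
r = 224/3 (r = 63 + 7*(-5/(-3)) = 63 + 7*(-5*(-1/3)) = 63 + 7*(5/3) = 63 + 35/3 = 224/3 ≈ 74.667)
G(y) = -10 (G(y) = -(5 + 5) = -1*10 = -10)
s(N) = (-10 + N)/(224/3 + N) (s(N) = (N - 10)/(N + 224/3) = (-10 + N)/(224/3 + N))
(-306 + s(g(-3)))**2 = (-306 + 3*(-10 + 0)/(224 + 3*0))**2 = (-306 + 3*(-10)/(224 + 0))**2 = (-306 + 3*(-10)/224)**2 = (-306 + 3*(1/224)*(-10))**2 = (-306 - 15/112)**2 = (-34287/112)**2 = 1175598369/12544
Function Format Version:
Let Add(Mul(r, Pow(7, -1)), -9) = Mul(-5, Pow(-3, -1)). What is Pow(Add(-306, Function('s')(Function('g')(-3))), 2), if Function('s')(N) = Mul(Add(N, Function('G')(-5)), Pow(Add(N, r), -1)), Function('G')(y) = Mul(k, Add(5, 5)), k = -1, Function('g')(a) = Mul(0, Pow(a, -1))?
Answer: Rational(1175598369, 12544) ≈ 93718.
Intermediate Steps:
Function('g')(a) = 0
r = Rational(224, 3) (r = Add(63, Mul(7, Mul(-5, Pow(-3, -1)))) = Add(63, Mul(7, Mul(-5, Rational(-1, 3)))) = Add(63, Mul(7, Rational(5, 3))) = Add(63, Rational(35, 3)) = Rational(224, 3) ≈ 74.667)
Function('G')(y) = -10 (Function('G')(y) = Mul(-1, Add(5, 5)) = Mul(-1, 10) = -10)
Function('s')(N) = Mul(Pow(Add(Rational(224, 3), N), -1), Add(-10, N)) (Function('s')(N) = Mul(Add(N, -10), Pow(Add(N, Rational(224, 3)), -1)) = Mul(Add(-10, N), Pow(Add(Rational(224, 3), N), -1)) = Mul(Pow(Add(Rational(224, 3), N), -1), Add(-10, N)))
Pow(Add(-306, Function('s')(Function('g')(-3))), 2) = Pow(Add(-306, Mul(3, Pow(Add(224, Mul(3, 0)), -1), Add(-10, 0))), 2) = Pow(Add(-306, Mul(3, Pow(Add(224, 0), -1), -10)), 2) = Pow(Add(-306, Mul(3, Pow(224, -1), -10)), 2) = Pow(Add(-306, Mul(3, Rational(1, 224), -10)), 2) = Pow(Add(-306, Rational(-15, 112)), 2) = Pow(Rational(-34287, 112), 2) = Rational(1175598369, 12544)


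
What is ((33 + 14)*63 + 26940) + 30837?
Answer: 60738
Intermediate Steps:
((33 + 14)*63 + 26940) + 30837 = (47*63 + 26940) + 30837 = (2961 + 26940) + 30837 = 29901 + 30837 = 60738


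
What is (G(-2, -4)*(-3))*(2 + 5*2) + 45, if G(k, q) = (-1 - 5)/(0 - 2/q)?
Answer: 477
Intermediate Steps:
G(k, q) = 3*q (G(k, q) = -6*(-q/2) = -(-3)*q = 3*q)
(G(-2, -4)*(-3))*(2 + 5*2) + 45 = ((3*(-4))*(-3))*(2 + 5*2) + 45 = (-12*(-3))*(2 + 10) + 45 = 36*12 + 45 = 432 + 45 = 477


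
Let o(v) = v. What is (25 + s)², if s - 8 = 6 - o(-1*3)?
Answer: 1764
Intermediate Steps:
s = 17 (s = 8 + (6 - (-1)*3) = 8 + (6 - 1*(-3)) = 8 + (6 + 3) = 8 + 9 = 17)
(25 + s)² = (25 + 17)² = 42² = 1764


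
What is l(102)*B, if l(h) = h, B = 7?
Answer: 714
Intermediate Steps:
l(102)*B = 102*7 = 714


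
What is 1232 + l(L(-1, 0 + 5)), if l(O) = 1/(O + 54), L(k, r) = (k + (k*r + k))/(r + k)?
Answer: 257492/209 ≈ 1232.0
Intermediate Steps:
L(k, r) = (2*k + k*r)/(k + r) (L(k, r) = (k + (k + k*r))/(k + r) = (2*k + k*r)/(k + r))
l(O) = 1/(54 + O)
1232 + l(L(-1, 0 + 5)) = 1232 + 1/(54 - (2 + (0 + 5))/(-1 + (0 + 5))) = 1232 + 1/(54 - (2 + 5)/(-1 + 5)) = 1232 + 1/(54 - 1*7/4) = 1232 + 1/(54 - 1*¼*7) = 1232 + 1/(54 - 7/4) = 1232 + 1/(209/4) = 1232 + 4/209 = 257492/209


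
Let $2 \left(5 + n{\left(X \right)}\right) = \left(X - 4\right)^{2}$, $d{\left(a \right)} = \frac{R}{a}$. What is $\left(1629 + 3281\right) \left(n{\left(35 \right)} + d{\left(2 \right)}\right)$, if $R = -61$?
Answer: $2184950$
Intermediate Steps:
$d{\left(a \right)} = - \frac{61}{a}$
$n{\left(X \right)} = -5 + \frac{\left(-4 + X\right)^{2}}{2}$ ($n{\left(X \right)} = -5 + \frac{\left(X - 4\right)^{2}}{2} = -5 + \frac{\left(-4 + X\right)^{2}}{2}$)
$\left(1629 + 3281\right) \left(n{\left(35 \right)} + d{\left(2 \right)}\right) = \left(1629 + 3281\right) \left(\left(-5 + \frac{\left(-4 + 35\right)^{2}}{2}\right) - \frac{61}{2}\right) = 4910 \left(\left(-5 + \frac{31^{2}}{2}\right) - \frac{61}{2}\right) = 4910 \left(\left(-5 + \frac{1}{2} \cdot 961\right) - \frac{61}{2}\right) = 4910 \left(\left(-5 + \frac{961}{2}\right) - \frac{61}{2}\right) = 4910 \left(\frac{951}{2} - \frac{61}{2}\right) = 4910 \cdot 445 = 2184950$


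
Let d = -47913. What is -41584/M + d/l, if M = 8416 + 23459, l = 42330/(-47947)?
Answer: 287153673431/5291250 ≈ 54270.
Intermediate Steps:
l = -42330/47947 (l = 42330*(-1/47947) = -42330/47947 ≈ -0.88285)
M = 31875
-41584/M + d/l = -41584/31875 - 47913/(-42330/47947) = -41584*1/31875 - 47913*(-47947/42330) = -41584/31875 + 765761537/14110 = 287153673431/5291250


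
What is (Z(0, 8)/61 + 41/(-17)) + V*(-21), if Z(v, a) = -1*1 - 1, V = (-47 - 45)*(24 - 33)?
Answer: -18033891/1037 ≈ -17390.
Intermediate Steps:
V = 828 (V = -92*(-9) = 828)
Z(v, a) = -2 (Z(v, a) = -1 - 1 = -2)
(Z(0, 8)/61 + 41/(-17)) + V*(-21) = (-2/61 + 41/(-17)) + 828*(-21) = (-2*1/61 + 41*(-1/17)) - 17388 = (-2/61 - 41/17) - 17388 = -2535/1037 - 17388 = -18033891/1037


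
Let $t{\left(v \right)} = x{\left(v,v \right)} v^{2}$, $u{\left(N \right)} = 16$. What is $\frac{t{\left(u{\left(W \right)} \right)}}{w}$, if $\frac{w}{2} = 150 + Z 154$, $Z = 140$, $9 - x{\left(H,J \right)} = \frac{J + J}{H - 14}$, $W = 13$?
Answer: $- \frac{448}{10855} \approx -0.041271$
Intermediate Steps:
$x{\left(H,J \right)} = 9 - \frac{2 J}{-14 + H}$ ($x{\left(H,J \right)} = 9 - \frac{J + J}{H - 14} = 9 - \frac{2 J}{-14 + H}$)
$w = 43420$ ($w = 2 \left(150 + 140 \cdot 154\right) = 2 \left(150 + 21560\right) = 2 \cdot 21710 = 43420$)
$t{\left(v \right)} = \frac{v^{2} \left(-126 + 7 v\right)}{-14 + v}$ ($t{\left(v \right)} = \frac{-126 - 2 v + 9 v}{-14 + v} v^{2} = \frac{-126 + 7 v}{-14 + v} v^{2} = \frac{v^{2} \left(-126 + 7 v\right)}{-14 + v}$)
$\frac{t{\left(u{\left(W \right)} \right)}}{w} = \frac{7 \cdot 16^{2} \frac{1}{-14 + 16} \left(-18 + 16\right)}{43420} = 7 \cdot 256 \cdot \frac{1}{2} \left(-2\right) \frac{1}{43420} = \left(-1792\right) \frac{1}{43420} = - \frac{448}{10855}$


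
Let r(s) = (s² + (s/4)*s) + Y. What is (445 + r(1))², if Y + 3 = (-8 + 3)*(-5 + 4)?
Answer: 3214849/16 ≈ 2.0093e+5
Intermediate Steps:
Y = 2 (Y = -3 + (-8 + 3)*(-5 + 4) = -3 - 5*(-1) = -3 + 5 = 2)
r(s) = 2 + 5*s²/4 (r(s) = (s² + (s/4)*s) + 2 = (s² + s²/4) + 2 = 5*s²/4 + 2 = 2 + 5*s²/4)
(445 + r(1))² = (445 + (2 + (5/4)*1²))² = (445 + (2 + (5/4)*1))² = (445 + (2 + 5/4))² = (445 + 13/4)² = (1793/4)² = 3214849/16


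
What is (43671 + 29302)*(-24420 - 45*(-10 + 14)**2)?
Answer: -1834541220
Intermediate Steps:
(43671 + 29302)*(-24420 - 45*(-10 + 14)**2) = 72973*(-24420 - 45*4**2) = 72973*(-24420 - 45*16) = 72973*(-24420 - 720) = 72973*(-25140) = -1834541220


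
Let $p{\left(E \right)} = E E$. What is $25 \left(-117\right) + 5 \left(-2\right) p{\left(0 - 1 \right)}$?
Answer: $-2935$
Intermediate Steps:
$p{\left(E \right)} = E^{2}$
$25 \left(-117\right) + 5 \left(-2\right) p{\left(0 - 1 \right)} = 25 \left(-117\right) + 5 \left(-2\right) \left(0 - 1\right)^{2} = -2925 - 10 \left(0 - 1\right)^{2} = -2925 - 10 \left(-1\right)^{2} = -2925 - 10 = -2935$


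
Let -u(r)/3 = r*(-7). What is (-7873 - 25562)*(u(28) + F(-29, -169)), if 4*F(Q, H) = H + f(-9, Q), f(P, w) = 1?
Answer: -18255510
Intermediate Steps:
u(r) = 21*r (u(r) = -3*r*(-7) = -(-21)*r = 21*r)
F(Q, H) = ¼ + H/4 (F(Q, H) = (H + 1)/4 = (1 + H)/4 = ¼ + H/4)
(-7873 - 25562)*(u(28) + F(-29, -169)) = (-7873 - 25562)*(21*28 + (¼ + (¼)*(-169))) = -33435*(588 + (¼ - 169/4)) = -33435*(588 - 42) = -33435*546 = -18255510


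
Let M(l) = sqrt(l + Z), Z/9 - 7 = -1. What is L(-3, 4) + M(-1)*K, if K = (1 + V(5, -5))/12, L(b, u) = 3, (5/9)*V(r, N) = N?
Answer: 3 - 2*sqrt(53)/3 ≈ -1.8534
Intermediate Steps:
V(r, N) = 9*N/5
Z = 54 (Z = 63 + 9*(-1) = 63 - 9 = 54)
M(l) = sqrt(54 + l) (M(l) = sqrt(l + 54) = sqrt(54 + l))
K = -2/3 (K = (1 + (9/5)*(-5))/12 = (1 - 9)/12 = (1/12)*(-8) = -2/3 ≈ -0.66667)
L(-3, 4) + M(-1)*K = 3 + sqrt(54 - 1)*(-2/3) = 3 + sqrt(53)*(-2/3) = 3 - 2*sqrt(53)/3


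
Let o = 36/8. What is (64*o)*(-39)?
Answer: -11232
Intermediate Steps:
o = 9/2 (o = 36*(⅛) = 9/2 ≈ 4.5000)
(64*o)*(-39) = (64*(9/2))*(-39) = 288*(-39) = -11232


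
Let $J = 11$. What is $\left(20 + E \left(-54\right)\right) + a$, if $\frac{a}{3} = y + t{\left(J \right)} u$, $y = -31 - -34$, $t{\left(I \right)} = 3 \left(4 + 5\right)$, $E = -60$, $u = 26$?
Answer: $5375$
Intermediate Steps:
$t{\left(I \right)} = 27$ ($t{\left(I \right)} = 3 \cdot 9 = 27$)
$y = 3$ ($y = -31 + 34 = 3$)
$a = 2115$ ($a = 3 \left(3 + 27 \cdot 26\right) = 3 \left(3 + 702\right) = 3 \cdot 705 = 2115$)
$\left(20 + E \left(-54\right)\right) + a = \left(20 - -3240\right) + 2115 = \left(20 + 3240\right) + 2115 = 3260 + 2115 = 5375$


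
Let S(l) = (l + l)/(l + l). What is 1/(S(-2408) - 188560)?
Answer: -1/188559 ≈ -5.3034e-6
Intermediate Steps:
S(l) = 1 (S(l) = (2*l)/((2*l)) = (2*l)*(1/(2*l)) = 1)
1/(S(-2408) - 188560) = 1/(1 - 188560) = 1/(-188559) = -1/188559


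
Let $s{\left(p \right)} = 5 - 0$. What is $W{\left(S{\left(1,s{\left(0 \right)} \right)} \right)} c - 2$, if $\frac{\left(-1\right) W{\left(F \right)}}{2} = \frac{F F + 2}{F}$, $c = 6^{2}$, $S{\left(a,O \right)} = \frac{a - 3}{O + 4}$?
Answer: $662$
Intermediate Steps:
$s{\left(p \right)} = 5$ ($s{\left(p \right)} = 5 + 0 = 5$)
$S{\left(a,O \right)} = \frac{-3 + a}{4 + O}$
$c = 36$
$W{\left(F \right)} = - \frac{2 \left(2 + F^{2}\right)}{F}$ ($W{\left(F \right)} = - 2 \frac{F F + 2}{F} = - 2 \frac{F^{2} + 2}{F} = - 2 \frac{2 + F^{2}}{F} = - \frac{2 \left(2 + F^{2}\right)}{F}$)
$W{\left(S{\left(1,s{\left(0 \right)} \right)} \right)} c - 2 = \left(- \frac{4}{\frac{1}{4 + 5} \left(-3 + 1\right)} - 2 \frac{-3 + 1}{4 + 5}\right) 36 - 2 = \left(- \frac{4}{\frac{1}{9} \left(-2\right)} - 2 \cdot \frac{1}{9} \left(-2\right)\right) 36 - 2 = \left(- \frac{4}{- \frac{2}{9}} - - \frac{4}{9}\right) 36 - 2 = \left(\left(-4\right) \left(- \frac{9}{2}\right) + \frac{4}{9}\right) 36 - 2 = \left(18 + \frac{4}{9}\right) 36 - 2 = \frac{166}{9} \cdot 36 - 2 = 664 - 2 = 662$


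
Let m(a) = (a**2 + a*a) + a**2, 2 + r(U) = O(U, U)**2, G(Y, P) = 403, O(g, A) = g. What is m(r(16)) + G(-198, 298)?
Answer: 193951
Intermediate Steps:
r(U) = -2 + U**2
m(a) = 3*a**2 (m(a) = (a**2 + a**2) + a**2 = 2*a**2 + a**2 = 3*a**2)
m(r(16)) + G(-198, 298) = 3*(-2 + 16**2)**2 + 403 = 3*(-2 + 256)**2 + 403 = 3*254**2 + 403 = 3*64516 + 403 = 193548 + 403 = 193951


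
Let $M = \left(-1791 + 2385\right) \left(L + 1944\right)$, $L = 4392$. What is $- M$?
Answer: $-3763584$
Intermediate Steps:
$M = 3763584$ ($M = \left(-1791 + 2385\right) \left(4392 + 1944\right) = 594 \cdot 6336 = 3763584$)
$- M = \left(-1\right) 3763584 = -3763584$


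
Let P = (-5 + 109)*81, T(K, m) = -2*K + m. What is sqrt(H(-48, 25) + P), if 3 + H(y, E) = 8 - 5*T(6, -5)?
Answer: 3*sqrt(946) ≈ 92.271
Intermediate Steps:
T(K, m) = m - 2*K
P = 8424 (P = 104*81 = 8424)
H(y, E) = 90 (H(y, E) = -3 + (8 - 5*(-5 - 2*6)) = -3 + (8 - 5*(-5 - 12)) = -3 + (8 - 5*(-17)) = -3 + (8 + 85) = -3 + 93 = 90)
sqrt(H(-48, 25) + P) = sqrt(90 + 8424) = sqrt(8514) = 3*sqrt(946)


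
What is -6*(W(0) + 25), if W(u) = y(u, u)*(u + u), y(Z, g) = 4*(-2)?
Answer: -150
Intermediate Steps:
y(Z, g) = -8
W(u) = -16*u (W(u) = -8*(u + u) = -16*u)
-6*(W(0) + 25) = -6*(-16*0 + 25) = -6*(0 + 25) = -6*25 = -150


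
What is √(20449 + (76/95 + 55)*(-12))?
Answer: √494485/5 ≈ 140.64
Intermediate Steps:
√(20449 + (76/95 + 55)*(-12)) = √(20449 + (76*(1/95) + 55)*(-12)) = √(20449 + (⅘ + 55)*(-12)) = √(20449 + (279/5)*(-12)) = √(20449 - 3348/5) = √(98897/5) = √494485/5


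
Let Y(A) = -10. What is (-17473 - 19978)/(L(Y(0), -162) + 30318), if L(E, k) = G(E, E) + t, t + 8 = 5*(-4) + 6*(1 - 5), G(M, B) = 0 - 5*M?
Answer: -37451/30316 ≈ -1.2354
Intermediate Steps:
G(M, B) = -5*M
t = -52 (t = -8 + (5*(-4) + 6*(1 - 5)) = -8 + (-20 + 6*(-4)) = -8 + (-20 - 24) = -8 - 44 = -52)
L(E, k) = -52 - 5*E (L(E, k) = -5*E - 52 = -52 - 5*E)
(-17473 - 19978)/(L(Y(0), -162) + 30318) = (-17473 - 19978)/((-52 - 5*(-10)) + 30318) = -37451/((-52 + 50) + 30318) = -37451/(-2 + 30318) = -37451/30316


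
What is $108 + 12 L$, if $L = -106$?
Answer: $-1164$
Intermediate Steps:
$108 + 12 L = 108 + 12 \left(-106\right) = 108 - 1272 = -1164$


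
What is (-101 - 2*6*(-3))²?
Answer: 4225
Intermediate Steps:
(-101 - 2*6*(-3))² = (-101 - 12*(-3))² = (-101 + 36)² = (-65)² = 4225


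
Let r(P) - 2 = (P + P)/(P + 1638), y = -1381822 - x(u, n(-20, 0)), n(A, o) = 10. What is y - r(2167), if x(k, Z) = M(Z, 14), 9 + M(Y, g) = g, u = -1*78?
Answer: -5257863679/3805 ≈ -1.3818e+6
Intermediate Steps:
u = -78
M(Y, g) = -9 + g
x(k, Z) = 5 (x(k, Z) = -9 + 14 = 5)
y = -1381827 (y = -1381822 - 1*5 = -1381822 - 5 = -1381827)
r(P) = 2 + 2*P/(1638 + P) (r(P) = 2 + (P + P)/(P + 1638) = 2 + (2*P)/(1638 + P) = 2 + 2*P/(1638 + P))
y - r(2167) = -1381827 - 4*(819 + 2167)/(1638 + 2167) = -1381827 - 4*2986/3805 = -1381827 - 1*11944/3805 = -1381827 - 11944/3805 = -5257863679/3805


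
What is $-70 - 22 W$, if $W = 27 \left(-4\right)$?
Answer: $2306$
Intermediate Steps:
$W = -108$
$-70 - 22 W = -70 - -2376 = -70 + 2376 = 2306$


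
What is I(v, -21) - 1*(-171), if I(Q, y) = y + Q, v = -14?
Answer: 136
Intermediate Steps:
I(Q, y) = Q + y
I(v, -21) - 1*(-171) = (-14 - 21) - 1*(-171) = -35 + 171 = 136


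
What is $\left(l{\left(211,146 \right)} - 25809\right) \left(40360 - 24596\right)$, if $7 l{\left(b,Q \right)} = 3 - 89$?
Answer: $-407046748$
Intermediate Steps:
$l{\left(b,Q \right)} = - \frac{86}{7}$ ($l{\left(b,Q \right)} = \frac{3 - 89}{7} = \frac{1}{7} \left(-86\right) = - \frac{86}{7}$)
$\left(l{\left(211,146 \right)} - 25809\right) \left(40360 - 24596\right) = \left(- \frac{86}{7} - 25809\right) \left(40360 - 24596\right) = \left(- \frac{180749}{7}\right) 15764 = -407046748$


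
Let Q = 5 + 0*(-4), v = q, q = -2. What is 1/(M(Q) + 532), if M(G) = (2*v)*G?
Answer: 1/512 ≈ 0.0019531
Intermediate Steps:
v = -2
Q = 5 (Q = 5 + 0 = 5)
M(G) = -4*G (M(G) = (2*(-2))*G = -4*G)
1/(M(Q) + 532) = 1/(-4*5 + 532) = 1/(-20 + 532) = 1/512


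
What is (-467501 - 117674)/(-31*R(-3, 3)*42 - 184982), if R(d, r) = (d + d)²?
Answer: 585175/231854 ≈ 2.5239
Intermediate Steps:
R(d, r) = 4*d² (R(d, r) = (2*d)² = 4*d²)
(-467501 - 117674)/(-31*R(-3, 3)*42 - 184982) = (-467501 - 117674)/(-124*(-3)²*42 - 184982) = -585175/(-124*9*42 - 184982) = -585175/(-31*36*42 - 184982) = -585175/(-1116*42 - 184982) = -585175/(-46872 - 184982) = -585175/(-231854) = -585175*(-1/231854) = 585175/231854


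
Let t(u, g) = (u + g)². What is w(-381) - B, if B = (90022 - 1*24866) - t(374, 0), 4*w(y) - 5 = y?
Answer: 74626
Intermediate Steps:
w(y) = 5/4 + y/4
t(u, g) = (g + u)²
B = -74720 (B = (90022 - 1*24866) - (0 + 374)² = (90022 - 24866) - 1*374² = 65156 - 1*139876 = 65156 - 139876 = -74720)
w(-381) - B = (5/4 + (¼)*(-381)) - 1*(-74720) = (5/4 - 381/4) + 74720 = -94 + 74720 = 74626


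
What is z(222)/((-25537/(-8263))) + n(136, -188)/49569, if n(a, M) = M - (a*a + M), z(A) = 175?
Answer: 71205680873/1265843553 ≈ 56.252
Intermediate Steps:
n(a, M) = -a**2 (n(a, M) = M - (a**2 + M) = M - (M + a**2) = M + (-M - a**2) = -a**2)
z(222)/((-25537/(-8263))) + n(136, -188)/49569 = 175/((-25537/(-8263))) - 1*136**2/49569 = 175/((-25537*(-1/8263))) - 1*18496*(1/49569) = 175/(25537/8263) - 18496*1/49569 = 175*(8263/25537) - 18496/49569 = 1446025/25537 - 18496/49569 = 71205680873/1265843553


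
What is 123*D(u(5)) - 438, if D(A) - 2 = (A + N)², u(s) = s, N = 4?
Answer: 9771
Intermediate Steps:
D(A) = 2 + (4 + A)² (D(A) = 2 + (A + 4)² = 2 + (4 + A)²)
123*D(u(5)) - 438 = 123*(2 + (4 + 5)²) - 438 = 123*(2 + 9²) - 438 = 123*(2 + 81) - 438 = 123*83 - 438 = 10209 - 438 = 9771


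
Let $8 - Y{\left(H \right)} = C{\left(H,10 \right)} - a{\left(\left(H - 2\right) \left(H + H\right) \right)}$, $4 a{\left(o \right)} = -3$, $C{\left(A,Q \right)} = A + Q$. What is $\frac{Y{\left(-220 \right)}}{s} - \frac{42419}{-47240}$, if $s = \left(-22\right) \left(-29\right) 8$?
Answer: $\frac{10307703}{10959680} \approx 0.94051$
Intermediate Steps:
$s = 5104$ ($s = 638 \cdot 8 = 5104$)
$a{\left(o \right)} = - \frac{3}{4}$ ($a{\left(o \right)} = \frac{1}{4} \left(-3\right) = - \frac{3}{4}$)
$Y{\left(H \right)} = - \frac{11}{4} - H$ ($Y{\left(H \right)} = 8 - \left(\left(H + 10\right) - - \frac{3}{4}\right) = 8 - \left(\left(10 + H\right) + \frac{3}{4}\right) = 8 - \left(\frac{43}{4} + H\right) = - \frac{11}{4} - H$)
$\frac{Y{\left(-220 \right)}}{s} - \frac{42419}{-47240} = \frac{- \frac{11}{4} - -220}{5104} - \frac{42419}{-47240} = \left(- \frac{11}{4} + 220\right) \frac{1}{5104} - - \frac{42419}{47240} = \frac{869}{4} \cdot \frac{1}{5104} + \frac{42419}{47240} = \frac{79}{1856} + \frac{42419}{47240} = \frac{10307703}{10959680}$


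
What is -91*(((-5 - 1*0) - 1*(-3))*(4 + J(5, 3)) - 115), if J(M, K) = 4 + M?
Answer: 12831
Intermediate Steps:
-91*(((-5 - 1*0) - 1*(-3))*(4 + J(5, 3)) - 115) = -91*(((-5 - 1*0) - 1*(-3))*(4 + (4 + 5)) - 115) = -91*(((-5 + 0) + 3)*(4 + 9) - 115) = -91*((-5 + 3)*13 - 115) = -91*(-2*13 - 115) = -91*(-26 - 115) = -91*(-141) = 12831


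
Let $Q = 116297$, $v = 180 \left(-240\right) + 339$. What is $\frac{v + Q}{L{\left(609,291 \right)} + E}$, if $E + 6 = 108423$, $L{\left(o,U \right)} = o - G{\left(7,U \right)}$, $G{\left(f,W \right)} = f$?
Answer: $\frac{73436}{109019} \approx 0.67361$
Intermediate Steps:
$v = -42861$ ($v = -43200 + 339 = -42861$)
$L{\left(o,U \right)} = -7 + o$ ($L{\left(o,U \right)} = o - 7 = -7 + o$)
$E = 108417$ ($E = -6 + 108423 = 108417$)
$\frac{v + Q}{L{\left(609,291 \right)} + E} = \frac{-42861 + 116297}{\left(-7 + 609\right) + 108417} = \frac{73436}{602 + 108417} = \frac{73436}{109019}$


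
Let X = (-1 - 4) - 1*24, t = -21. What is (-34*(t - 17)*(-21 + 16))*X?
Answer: 187340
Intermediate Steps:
X = -29 (X = -5 - 24 = -29)
(-34*(t - 17)*(-21 + 16))*X = -34*(-21 - 17)*(-21 + 16)*(-29) = -(-1292)*(-5)*(-29) = -34*190*(-29) = -6460*(-29) = 187340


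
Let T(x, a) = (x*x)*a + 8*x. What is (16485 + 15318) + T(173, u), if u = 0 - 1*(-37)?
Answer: 1140560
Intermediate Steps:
u = 37 (u = 0 + 37 = 37)
T(x, a) = 8*x + a*x² (T(x, a) = x²*a + 8*x = a*x² + 8*x = 8*x + a*x²)
(16485 + 15318) + T(173, u) = (16485 + 15318) + 173*(8 + 37*173) = 31803 + 173*(8 + 6401) = 31803 + 173*6409 = 31803 + 1108757 = 1140560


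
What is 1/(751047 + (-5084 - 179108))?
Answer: 1/566855 ≈ 1.7641e-6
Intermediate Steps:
1/(751047 + (-5084 - 179108)) = 1/(751047 - 184192) = 1/566855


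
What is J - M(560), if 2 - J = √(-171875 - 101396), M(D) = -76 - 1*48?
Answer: 126 - I*√273271 ≈ 126.0 - 522.75*I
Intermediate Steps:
M(D) = -124 (M(D) = -76 - 48 = -124)
J = 2 - I*√273271 (J = 2 - √(-171875 - 101396) = 2 - √(-273271) = 2 - I*√273271 ≈ 2.0 - 522.75*I)
J - M(560) = (2 - I*√273271) - 1*(-124) = (2 - I*√273271) + 124 = 126 - I*√273271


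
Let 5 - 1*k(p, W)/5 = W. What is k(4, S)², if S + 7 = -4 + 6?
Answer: 2500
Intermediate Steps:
S = -5 (S = -7 + (-4 + 6) = -7 + 2 = -5)
k(p, W) = 25 - 5*W
k(4, S)² = (25 - 5*(-5))² = (25 + 25)² = 50² = 2500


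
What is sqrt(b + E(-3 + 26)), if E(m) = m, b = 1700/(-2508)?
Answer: 2*sqrt(2193873)/627 ≈ 4.7246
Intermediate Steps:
b = -425/627 (b = 1700*(-1/2508) = -425/627 ≈ -0.67783)
sqrt(b + E(-3 + 26)) = sqrt(-425/627 + (-3 + 26)) = sqrt(-425/627 + 23) = sqrt(13996/627) = 2*sqrt(2193873)/627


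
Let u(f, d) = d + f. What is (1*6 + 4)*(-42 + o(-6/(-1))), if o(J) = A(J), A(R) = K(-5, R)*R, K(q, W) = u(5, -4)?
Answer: -360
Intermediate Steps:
K(q, W) = 1 (K(q, W) = -4 + 5 = 1)
A(R) = R (A(R) = 1*R = R)
o(J) = J
(1*6 + 4)*(-42 + o(-6/(-1))) = (1*6 + 4)*(-42 - 6/(-1)) = (6 + 4)*(-42 - 6*(-1)) = 10*(-42 + 6) = 10*(-36) = -360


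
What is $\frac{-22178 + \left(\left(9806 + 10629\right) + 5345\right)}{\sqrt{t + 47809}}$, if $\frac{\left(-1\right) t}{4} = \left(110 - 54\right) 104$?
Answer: $\frac{3602 \sqrt{24513}}{24513} \approx 23.006$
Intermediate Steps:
$t = -23296$ ($t = - 4 \left(110 - 54\right) 104 = - 4 \cdot 56 \cdot 104 = \left(-4\right) 5824 = -23296$)
$\frac{-22178 + \left(\left(9806 + 10629\right) + 5345\right)}{\sqrt{t + 47809}} = \frac{-22178 + \left(\left(9806 + 10629\right) + 5345\right)}{\sqrt{-23296 + 47809}} = \frac{-22178 + \left(20435 + 5345\right)}{\sqrt{24513}} = \left(-22178 + 25780\right) \frac{\sqrt{24513}}{24513} = 3602 \frac{\sqrt{24513}}{24513} = \frac{3602 \sqrt{24513}}{24513}$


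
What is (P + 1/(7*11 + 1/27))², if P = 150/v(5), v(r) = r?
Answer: 3897130329/4326400 ≈ 900.78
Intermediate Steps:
P = 30 (P = 150/5 = 150*(⅕) = 30)
(P + 1/(7*11 + 1/27))² = (30 + 1/(7*11 + 1/27))² = (30 + 1/(77 + 1/27))² = (30 + 1/(2080/27))² = (30 + 27/2080)² = (62427/2080)² = 3897130329/4326400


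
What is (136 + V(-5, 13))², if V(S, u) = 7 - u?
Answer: 16900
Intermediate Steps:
(136 + V(-5, 13))² = (136 + (7 - 1*13))² = (136 + (7 - 13))² = (136 - 6)² = 130² = 16900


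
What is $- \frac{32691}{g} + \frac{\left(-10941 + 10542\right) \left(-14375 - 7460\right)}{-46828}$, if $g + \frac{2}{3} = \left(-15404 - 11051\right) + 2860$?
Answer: $- \frac{612115461411}{3314813636} \approx -184.66$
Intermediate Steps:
$g = - \frac{70787}{3}$ ($g = - \frac{2}{3} + \left(\left(-15404 - 11051\right) + 2860\right) = - \frac{2}{3} + \left(-26455 + 2860\right) = - \frac{2}{3} - 23595 = - \frac{70787}{3} \approx -23596.0$)
$- \frac{32691}{g} + \frac{\left(-10941 + 10542\right) \left(-14375 - 7460\right)}{-46828} = - \frac{32691}{- \frac{70787}{3}} + \frac{\left(-10941 + 10542\right) \left(-14375 - 7460\right)}{-46828} = \left(-32691\right) \left(- \frac{3}{70787}\right) + \left(-399\right) \left(-21835\right) \left(- \frac{1}{46828}\right) = \frac{98073}{70787} + 8712165 \left(- \frac{1}{46828}\right) = \frac{98073}{70787} - \frac{8712165}{46828} = - \frac{612115461411}{3314813636}$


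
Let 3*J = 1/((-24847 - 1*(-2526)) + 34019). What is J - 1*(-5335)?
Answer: 187226491/35094 ≈ 5335.0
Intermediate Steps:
J = 1/35094 (J = 1/(3*((-24847 - 1*(-2526)) + 34019)) = 1/(3*((-24847 + 2526) + 34019)) = 1/(3*(-22321 + 34019)) = (⅓)/11698 = (⅓)*(1/11698) = 1/35094 ≈ 2.8495e-5)
J - 1*(-5335) = 1/35094 - 1*(-5335) = 1/35094 + 5335 = 187226491/35094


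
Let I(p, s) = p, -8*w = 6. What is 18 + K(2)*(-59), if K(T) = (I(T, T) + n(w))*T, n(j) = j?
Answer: -259/2 ≈ -129.50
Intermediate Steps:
w = -3/4 (w = -1/8*6 = -3/4 ≈ -0.75000)
K(T) = T*(-3/4 + T) (K(T) = (T - 3/4)*T = (-3/4 + T)*T = T*(-3/4 + T))
18 + K(2)*(-59) = 18 + ((1/4)*2*(-3 + 4*2))*(-59) = 18 + ((1/4)*2*(-3 + 8))*(-59) = 18 + ((1/4)*2*5)*(-59) = 18 + (5/2)*(-59) = 18 - 295/2 = -259/2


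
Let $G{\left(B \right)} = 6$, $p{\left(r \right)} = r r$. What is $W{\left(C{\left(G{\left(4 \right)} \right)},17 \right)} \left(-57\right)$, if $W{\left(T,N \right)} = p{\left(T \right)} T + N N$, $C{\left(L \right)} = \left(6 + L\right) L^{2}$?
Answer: $-4595445849$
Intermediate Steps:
$p{\left(r \right)} = r^{2}$
$C{\left(L \right)} = L^{2} \left(6 + L\right)$
$W{\left(T,N \right)} = N^{2} + T^{3}$ ($W{\left(T,N \right)} = T^{2} T + N N = T^{3} + N^{2} = N^{2} + T^{3}$)
$W{\left(C{\left(G{\left(4 \right)} \right)},17 \right)} \left(-57\right) = \left(17^{2} + \left(6^{2} \left(6 + 6\right)\right)^{3}\right) \left(-57\right) = \left(289 + \left(36 \cdot 12\right)^{3}\right) \left(-57\right) = \left(289 + 432^{3}\right) \left(-57\right) = \left(289 + 80621568\right) \left(-57\right) = 80621857 \left(-57\right) = -4595445849$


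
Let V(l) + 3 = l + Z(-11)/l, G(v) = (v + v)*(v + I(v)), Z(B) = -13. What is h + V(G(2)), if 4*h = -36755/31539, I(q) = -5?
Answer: -896213/63078 ≈ -14.208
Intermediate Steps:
G(v) = 2*v*(-5 + v) (G(v) = (v + v)*(v - 5) = (2*v)*(-5 + v) = 2*v*(-5 + v))
h = -36755/126156 (h = (-36755/31539)/4 = (-1*36755/31539)/4 = (1/4)*(-36755/31539) = -36755/126156 ≈ -0.29135)
V(l) = -3 + l - 13/l (V(l) = -3 + (l - 13/l) = -3 + l - 13/l)
h + V(G(2)) = -36755/126156 + (-3 + 2*2*(-5 + 2) - 13*1/(4*(-5 + 2))) = -36755/126156 + (-3 + 2*2*(-3) - 13/(2*2*(-3))) = -36755/126156 + (-3 - 12 - 13/(-12)) = -36755/126156 + (-3 - 12 - 13*(-1/12)) = -36755/126156 + (-3 - 12 + 13/12) = -36755/126156 - 167/12 = -896213/63078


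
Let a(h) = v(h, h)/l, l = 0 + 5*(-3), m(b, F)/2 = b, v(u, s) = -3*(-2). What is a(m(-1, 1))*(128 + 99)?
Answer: -454/5 ≈ -90.800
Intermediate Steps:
v(u, s) = 6
m(b, F) = 2*b
l = -15 (l = 0 - 15 = -15)
a(h) = -⅖ (a(h) = 6/(-15) = 6*(-1/15) = -⅖)
a(m(-1, 1))*(128 + 99) = -2*(128 + 99)/5 = -⅖*227 = -454/5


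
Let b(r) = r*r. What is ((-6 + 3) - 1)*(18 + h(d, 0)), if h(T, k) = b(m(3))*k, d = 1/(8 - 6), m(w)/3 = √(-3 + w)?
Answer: -72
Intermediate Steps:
m(w) = 3*√(-3 + w)
d = ½ (d = 1/2 = ½ ≈ 0.50000)
b(r) = r²
h(T, k) = 0 (h(T, k) = (3*√(-3 + 3))²*k = (3*√0)²*k = (3*0)²*k = 0²*k = 0*k = 0)
((-6 + 3) - 1)*(18 + h(d, 0)) = ((-6 + 3) - 1)*(18 + 0) = (-3 - 1)*18 = -4*18 = -72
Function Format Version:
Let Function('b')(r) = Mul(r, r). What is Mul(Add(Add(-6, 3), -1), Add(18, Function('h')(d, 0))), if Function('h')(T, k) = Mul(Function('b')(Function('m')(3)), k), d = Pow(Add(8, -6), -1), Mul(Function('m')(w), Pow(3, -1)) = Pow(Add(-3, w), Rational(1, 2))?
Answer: -72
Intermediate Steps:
Function('m')(w) = Mul(3, Pow(Add(-3, w), Rational(1, 2)))
d = Rational(1, 2) (d = Pow(2, -1) = Rational(1, 2) ≈ 0.50000)
Function('b')(r) = Pow(r, 2)
Function('h')(T, k) = 0 (Function('h')(T, k) = Mul(Pow(Mul(3, Pow(Add(-3, 3), Rational(1, 2))), 2), k) = Mul(Pow(Mul(3, Pow(0, Rational(1, 2))), 2), k) = Mul(Pow(Mul(3, 0), 2), k) = Mul(Pow(0, 2), k) = Mul(0, k) = 0)
Mul(Add(Add(-6, 3), -1), Add(18, Function('h')(d, 0))) = Mul(Add(Add(-6, 3), -1), Add(18, 0)) = Mul(Add(-3, -1), 18) = Mul(-4, 18) = -72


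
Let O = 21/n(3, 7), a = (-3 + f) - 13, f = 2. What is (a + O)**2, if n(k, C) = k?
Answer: 49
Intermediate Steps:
a = -14 (a = (-3 + 2) - 13 = -1 - 13 = -14)
O = 7 (O = 21/3 = 21*(1/3) = 7)
(a + O)**2 = (-14 + 7)**2 = (-7)**2 = 49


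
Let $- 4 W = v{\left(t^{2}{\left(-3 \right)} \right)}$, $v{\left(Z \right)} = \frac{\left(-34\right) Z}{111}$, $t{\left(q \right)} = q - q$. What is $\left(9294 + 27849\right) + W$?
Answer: $37143$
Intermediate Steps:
$t{\left(q \right)} = 0$
$v{\left(Z \right)} = - \frac{34 Z}{111}$ ($v{\left(Z \right)} = - 34 Z \frac{1}{111} = - \frac{34 Z}{111}$)
$W = 0$ ($W = - \frac{\left(- \frac{34}{111}\right) 0^{2}}{4} = - \frac{\left(- \frac{34}{111}\right) 0}{4} = \left(- \frac{1}{4}\right) 0 = 0$)
$\left(9294 + 27849\right) + W = \left(9294 + 27849\right) + 0 = 37143 + 0 = 37143$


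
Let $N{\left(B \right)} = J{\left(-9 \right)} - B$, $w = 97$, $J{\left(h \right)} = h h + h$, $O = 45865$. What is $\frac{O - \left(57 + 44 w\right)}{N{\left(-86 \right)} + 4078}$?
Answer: $\frac{10385}{1059} \approx 9.8064$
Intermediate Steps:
$J{\left(h \right)} = h + h^{2}$ ($J{\left(h \right)} = h^{2} + h = h + h^{2}$)
$N{\left(B \right)} = 72 - B$ ($N{\left(B \right)} = - 9 \left(1 - 9\right) - B = \left(-9\right) \left(-8\right) - B = 72 - B$)
$\frac{O - \left(57 + 44 w\right)}{N{\left(-86 \right)} + 4078} = \frac{45865 - 4325}{\left(72 - -86\right) + 4078} = \frac{45865 - 4325}{\left(72 + 86\right) + 4078} = \frac{45865 - 4325}{158 + 4078} = \frac{41540}{4236} = 41540 \cdot \frac{1}{4236} = \frac{10385}{1059}$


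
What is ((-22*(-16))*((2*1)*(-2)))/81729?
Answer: -1408/81729 ≈ -0.017228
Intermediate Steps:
((-22*(-16))*((2*1)*(-2)))/81729 = (352*(2*(-2)))*(1/81729) = (352*(-4))*(1/81729) = -1408*1/81729 = -1408/81729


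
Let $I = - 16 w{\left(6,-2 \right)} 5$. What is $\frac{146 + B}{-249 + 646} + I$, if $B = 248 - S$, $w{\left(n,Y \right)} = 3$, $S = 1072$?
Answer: $- \frac{95958}{397} \approx -241.71$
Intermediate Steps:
$B = -824$ ($B = 248 - 1072 = -824$)
$I = -240$ ($I = \left(-16\right) 3 \cdot 5 = \left(-48\right) 5 = -240$)
$\frac{146 + B}{-249 + 646} + I = \frac{146 - 824}{-249 + 646} - 240 = - \frac{678}{397} - 240 = - \frac{95958}{397}$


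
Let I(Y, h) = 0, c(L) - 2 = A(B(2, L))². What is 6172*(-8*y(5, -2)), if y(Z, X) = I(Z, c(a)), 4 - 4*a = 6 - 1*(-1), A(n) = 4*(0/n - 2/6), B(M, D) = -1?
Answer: 0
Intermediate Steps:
A(n) = -4/3 (A(n) = 4*(0 - 2*⅙) = 4*(0 - ⅓) = 4*(-⅓) = -4/3)
a = -¾ (a = 1 - (6 - 1*(-1))/4 = 1 - (6 + 1)/4 = 1 - ¼*7 = 1 - 7/4 = -¾ ≈ -0.75000)
c(L) = 34/9 (c(L) = 2 + (-4/3)² = 2 + 16/9 = 34/9)
y(Z, X) = 0
6172*(-8*y(5, -2)) = 6172*(-8*0) = 6172*0 = 0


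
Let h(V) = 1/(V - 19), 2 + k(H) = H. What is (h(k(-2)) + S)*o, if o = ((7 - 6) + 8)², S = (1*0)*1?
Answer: -81/23 ≈ -3.5217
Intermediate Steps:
k(H) = -2 + H
h(V) = 1/(-19 + V)
S = 0 (S = 0*1 = 0)
o = 81 (o = (1 + 8)² = 9² = 81)
(h(k(-2)) + S)*o = (1/(-19 + (-2 - 2)) + 0)*81 = (1/(-19 - 4) + 0)*81 = (1/(-23) + 0)*81 = (-1/23 + 0)*81 = -1/23*81 = -81/23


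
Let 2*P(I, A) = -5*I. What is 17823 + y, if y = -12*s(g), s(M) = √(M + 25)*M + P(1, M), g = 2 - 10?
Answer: 17853 + 96*√17 ≈ 18249.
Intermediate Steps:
P(I, A) = -5*I/2 (P(I, A) = (-5*I)/2 = -5*I/2)
g = -8
s(M) = -5/2 + M*√(25 + M) (s(M) = √(M + 25)*M - 5/2*1 = √(25 + M)*M - 5/2 = M*√(25 + M) - 5/2 = -5/2 + M*√(25 + M))
y = 30 + 96*√17 (y = -12*(-5/2 - 8*√(25 - 8)) = -12*(-5/2 - 8*√17) = 30 + 96*√17 ≈ 425.82)
17823 + y = 17823 + (30 + 96*√17) = 17853 + 96*√17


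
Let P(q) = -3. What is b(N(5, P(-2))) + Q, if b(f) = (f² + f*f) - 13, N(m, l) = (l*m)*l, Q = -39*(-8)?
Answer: 4349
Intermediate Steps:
Q = 312
N(m, l) = m*l²
b(f) = -13 + 2*f² (b(f) = (f² + f²) - 13 = 2*f² - 13 = -13 + 2*f²)
b(N(5, P(-2))) + Q = (-13 + 2*(5*(-3)²)²) + 312 = (-13 + 2*(5*9)²) + 312 = (-13 + 2*45²) + 312 = (-13 + 2*2025) + 312 = (-13 + 4050) + 312 = 4037 + 312 = 4349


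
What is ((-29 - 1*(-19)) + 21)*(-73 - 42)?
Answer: -1265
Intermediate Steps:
((-29 - 1*(-19)) + 21)*(-73 - 42) = ((-29 + 19) + 21)*(-115) = (-10 + 21)*(-115) = 11*(-115) = -1265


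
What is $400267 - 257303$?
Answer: $142964$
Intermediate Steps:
$400267 - 257303 = 142964$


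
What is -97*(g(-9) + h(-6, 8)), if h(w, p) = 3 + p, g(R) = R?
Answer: -194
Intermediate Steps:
-97*(g(-9) + h(-6, 8)) = -97*(-9 + (3 + 8)) = -97*(-9 + 11) = -97*2 = -194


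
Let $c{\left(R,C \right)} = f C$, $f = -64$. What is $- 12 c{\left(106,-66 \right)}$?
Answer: $-50688$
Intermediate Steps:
$c{\left(R,C \right)} = - 64 C$
$- 12 c{\left(106,-66 \right)} = - 12 \left(\left(-64\right) \left(-66\right)\right) = \left(-12\right) 4224 = -50688$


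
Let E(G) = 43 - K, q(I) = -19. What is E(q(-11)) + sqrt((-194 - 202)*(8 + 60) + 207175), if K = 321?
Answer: -278 + sqrt(180247) ≈ 146.56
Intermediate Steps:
E(G) = -278 (E(G) = 43 - 1*321 = 43 - 321 = -278)
E(q(-11)) + sqrt((-194 - 202)*(8 + 60) + 207175) = -278 + sqrt((-194 - 202)*(8 + 60) + 207175) = -278 + sqrt(-396*68 + 207175) = -278 + sqrt(-26928 + 207175) = -278 + sqrt(180247)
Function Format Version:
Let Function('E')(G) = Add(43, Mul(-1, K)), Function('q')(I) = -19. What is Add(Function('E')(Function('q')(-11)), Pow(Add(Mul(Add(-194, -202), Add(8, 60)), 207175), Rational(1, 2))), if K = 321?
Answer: Add(-278, Pow(180247, Rational(1, 2))) ≈ 146.56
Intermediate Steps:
Function('E')(G) = -278 (Function('E')(G) = Add(43, Mul(-1, 321)) = Add(43, -321) = -278)
Add(Function('E')(Function('q')(-11)), Pow(Add(Mul(Add(-194, -202), Add(8, 60)), 207175), Rational(1, 2))) = Add(-278, Pow(Add(Mul(Add(-194, -202), Add(8, 60)), 207175), Rational(1, 2))) = Add(-278, Pow(Add(Mul(-396, 68), 207175), Rational(1, 2))) = Add(-278, Pow(Add(-26928, 207175), Rational(1, 2))) = Add(-278, Pow(180247, Rational(1, 2)))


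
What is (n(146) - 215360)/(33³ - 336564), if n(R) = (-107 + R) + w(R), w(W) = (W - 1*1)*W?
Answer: 64717/100209 ≈ 0.64582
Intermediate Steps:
w(W) = W*(-1 + W) (w(W) = (W - 1)*W = (-1 + W)*W = W*(-1 + W))
n(R) = -107 + R + R*(-1 + R) (n(R) = (-107 + R) + R*(-1 + R) = -107 + R + R*(-1 + R))
(n(146) - 215360)/(33³ - 336564) = ((-107 + 146²) - 215360)/(33³ - 336564) = ((-107 + 21316) - 215360)/(35937 - 336564) = (21209 - 215360)/(-300627) = -194151*(-1/300627) = 64717/100209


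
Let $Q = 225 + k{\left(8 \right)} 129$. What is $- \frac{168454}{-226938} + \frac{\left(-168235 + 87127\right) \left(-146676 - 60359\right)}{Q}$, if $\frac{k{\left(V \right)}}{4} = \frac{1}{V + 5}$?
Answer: $\frac{8256705477739589}{130148943} \approx 6.344 \cdot 10^{7}$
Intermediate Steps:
$k{\left(V \right)} = \frac{4}{5 + V}$ ($k{\left(V \right)} = \frac{4}{V + 5} = \frac{4}{5 + V}$)
$Q = \frac{3441}{13}$ ($Q = 225 + \frac{4}{5 + 8} \cdot 129 = 225 + \frac{4}{13} \cdot 129 = 225 + \frac{516}{13} = \frac{3441}{13} \approx 264.69$)
$- \frac{168454}{-226938} + \frac{\left(-168235 + 87127\right) \left(-146676 - 60359\right)}{Q} = - \frac{168454}{-226938} + \frac{\left(-168235 + 87127\right) \left(-146676 - 60359\right)}{\frac{3441}{13}} = \left(-168454\right) \left(- \frac{1}{226938}\right) + \left(-81108\right) \left(-207035\right) \frac{13}{3441} = \frac{84227}{113469} + 16792194780 \cdot \frac{13}{3441} = \frac{84227}{113469} + \frac{72766177380}{1147} = \frac{8256705477739589}{130148943}$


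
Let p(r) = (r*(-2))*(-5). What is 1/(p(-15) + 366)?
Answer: 1/216 ≈ 0.0046296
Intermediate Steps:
p(r) = 10*r (p(r) = -2*r*(-5) = 10*r)
1/(p(-15) + 366) = 1/(10*(-15) + 366) = 1/(-150 + 366) = 1/216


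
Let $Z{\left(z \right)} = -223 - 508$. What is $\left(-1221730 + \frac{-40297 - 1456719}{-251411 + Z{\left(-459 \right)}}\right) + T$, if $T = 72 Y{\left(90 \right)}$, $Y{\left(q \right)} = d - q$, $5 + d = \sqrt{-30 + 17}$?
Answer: $- \frac{154886299962}{126071} + 72 i \sqrt{13} \approx -1.2286 \cdot 10^{6} + 259.6 i$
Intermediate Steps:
$Z{\left(z \right)} = -731$
$d = -5 + i \sqrt{13}$ ($d = -5 + \sqrt{-30 + 17} = -5 + \sqrt{-13} = -5 + i \sqrt{13} \approx -5.0 + 3.6056 i$)
$Y{\left(q \right)} = -5 - q + i \sqrt{13}$ ($Y{\left(q \right)} = \left(-5 + i \sqrt{13}\right) - q = -5 - q + i \sqrt{13}$)
$T = -6840 + 72 i \sqrt{13}$ ($T = 72 \left(-5 - 90 + i \sqrt{13}\right) = 72 \left(-95 + i \sqrt{13}\right) = -6840 + 72 i \sqrt{13} \approx -6840.0 + 259.6 i$)
$\left(-1221730 + \frac{-40297 - 1456719}{-251411 + Z{\left(-459 \right)}}\right) + T = \left(-1221730 + \frac{-40297 - 1456719}{-251411 - 731}\right) - \left(6840 - 72 i \sqrt{13}\right) = \left(-1221730 - \frac{1497016}{-252142}\right) - \left(6840 - 72 i \sqrt{13}\right) = \left(-1221730 - - \frac{748508}{126071}\right) - \left(6840 - 72 i \sqrt{13}\right) = \left(-1221730 + \frac{748508}{126071}\right) - \left(6840 - 72 i \sqrt{13}\right) = - \frac{154023974322}{126071} - \left(6840 - 72 i \sqrt{13}\right) = - \frac{154886299962}{126071} + 72 i \sqrt{13}$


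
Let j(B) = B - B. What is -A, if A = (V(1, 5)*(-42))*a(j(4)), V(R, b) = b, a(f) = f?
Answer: 0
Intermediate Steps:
j(B) = 0
A = 0 (A = (5*(-42))*0 = -210*0 = 0)
-A = -1*0 = 0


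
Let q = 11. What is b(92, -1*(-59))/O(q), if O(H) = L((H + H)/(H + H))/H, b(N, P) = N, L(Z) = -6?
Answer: -506/3 ≈ -168.67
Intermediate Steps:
O(H) = -6/H
b(92, -1*(-59))/O(q) = 92/((-6/11)) = 92/((-6*1/11)) = 92/(-6/11) = 92*(-11/6) = -506/3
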